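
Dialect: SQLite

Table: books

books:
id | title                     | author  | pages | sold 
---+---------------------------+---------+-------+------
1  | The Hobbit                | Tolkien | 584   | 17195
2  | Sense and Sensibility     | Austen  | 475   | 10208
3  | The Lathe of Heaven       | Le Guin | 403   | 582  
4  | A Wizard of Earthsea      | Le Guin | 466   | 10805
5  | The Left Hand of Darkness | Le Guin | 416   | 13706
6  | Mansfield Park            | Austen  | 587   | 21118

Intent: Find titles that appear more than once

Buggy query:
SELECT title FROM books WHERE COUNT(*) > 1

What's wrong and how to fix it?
Bug: COUNT(*) is an aggregate and cannot be used in WHERE

Fix: Group first, then use HAVING for the count condition

Corrected query:
SELECT title FROM books GROUP BY title HAVING COUNT(*) > 1

Result:
(no rows)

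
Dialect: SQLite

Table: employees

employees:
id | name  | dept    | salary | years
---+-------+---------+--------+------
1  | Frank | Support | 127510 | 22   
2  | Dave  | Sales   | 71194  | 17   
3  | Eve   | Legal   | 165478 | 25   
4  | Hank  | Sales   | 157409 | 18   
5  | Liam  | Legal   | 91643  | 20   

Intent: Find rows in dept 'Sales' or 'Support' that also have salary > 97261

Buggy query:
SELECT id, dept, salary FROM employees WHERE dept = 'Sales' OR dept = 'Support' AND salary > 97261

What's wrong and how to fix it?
Bug: AND binds tighter than OR, so this parses as dept = 'Sales' OR (dept = 'Support' AND salary > 97261)

Fix: Add parentheses around the OR so the AND applies to both alternatives

Corrected query:
SELECT id, dept, salary FROM employees WHERE (dept = 'Sales' OR dept = 'Support') AND salary > 97261

Result:
id | dept    | salary
---+---------+-------
1  | Support | 127510
4  | Sales   | 157409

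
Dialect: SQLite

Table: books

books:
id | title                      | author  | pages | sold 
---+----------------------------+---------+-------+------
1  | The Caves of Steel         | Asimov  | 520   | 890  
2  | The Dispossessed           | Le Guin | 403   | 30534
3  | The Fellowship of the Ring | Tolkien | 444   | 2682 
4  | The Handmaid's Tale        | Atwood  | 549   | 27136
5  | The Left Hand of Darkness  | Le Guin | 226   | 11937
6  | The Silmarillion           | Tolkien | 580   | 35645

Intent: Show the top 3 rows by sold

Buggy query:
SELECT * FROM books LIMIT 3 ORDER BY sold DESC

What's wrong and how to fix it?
Bug: ORDER BY cannot follow LIMIT; LIMIT is the final clause

Fix: Swap the clauses: ORDER BY first, then LIMIT

Corrected query:
SELECT * FROM books ORDER BY sold DESC LIMIT 3

Result:
id | title               | author  | pages | sold 
---+---------------------+---------+-------+------
6  | The Silmarillion    | Tolkien | 580   | 35645
2  | The Dispossessed    | Le Guin | 403   | 30534
4  | The Handmaid's Tale | Atwood  | 549   | 27136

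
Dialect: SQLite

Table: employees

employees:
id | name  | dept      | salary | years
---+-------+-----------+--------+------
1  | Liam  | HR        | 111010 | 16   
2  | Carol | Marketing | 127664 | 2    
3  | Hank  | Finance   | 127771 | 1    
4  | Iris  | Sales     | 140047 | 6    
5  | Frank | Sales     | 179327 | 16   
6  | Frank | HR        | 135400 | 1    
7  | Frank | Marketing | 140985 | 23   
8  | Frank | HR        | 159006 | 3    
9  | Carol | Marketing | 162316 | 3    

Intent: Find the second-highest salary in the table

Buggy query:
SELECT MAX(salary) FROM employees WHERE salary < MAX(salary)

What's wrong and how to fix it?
Bug: MAX(salary) on the right of the comparison is an aggregate-in-WHERE error

Fix: Put the inner MAX in a scalar subquery

Corrected query:
SELECT MAX(salary) FROM employees WHERE salary < (SELECT MAX(salary) FROM employees)

Result:
MAX(salary)
-----------
162316     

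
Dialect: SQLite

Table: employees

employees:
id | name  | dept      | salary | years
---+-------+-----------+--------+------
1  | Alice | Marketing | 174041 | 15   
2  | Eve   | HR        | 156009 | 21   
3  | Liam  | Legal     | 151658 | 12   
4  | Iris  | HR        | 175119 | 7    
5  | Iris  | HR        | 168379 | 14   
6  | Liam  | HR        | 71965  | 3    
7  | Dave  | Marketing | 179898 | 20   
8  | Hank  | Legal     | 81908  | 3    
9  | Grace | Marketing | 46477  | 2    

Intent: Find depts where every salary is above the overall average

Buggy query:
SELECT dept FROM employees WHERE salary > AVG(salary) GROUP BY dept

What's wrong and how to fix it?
Bug: AVG() is an aggregate; it can't sit directly in WHERE

Fix: Use a subquery for AVG and a HAVING MIN(...) filter so the condition holds for every row in the group

Corrected query:
SELECT dept FROM employees GROUP BY dept HAVING MIN(salary) > (SELECT AVG(salary) FROM employees)

Result:
(no rows)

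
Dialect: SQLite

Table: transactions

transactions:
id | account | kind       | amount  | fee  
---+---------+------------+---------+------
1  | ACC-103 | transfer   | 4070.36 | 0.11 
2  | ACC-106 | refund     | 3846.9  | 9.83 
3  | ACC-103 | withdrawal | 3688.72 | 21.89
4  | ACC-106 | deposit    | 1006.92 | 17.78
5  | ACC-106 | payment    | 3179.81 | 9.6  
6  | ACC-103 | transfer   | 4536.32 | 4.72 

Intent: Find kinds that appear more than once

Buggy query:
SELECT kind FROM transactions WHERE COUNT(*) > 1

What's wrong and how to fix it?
Bug: WHERE can't reference COUNT(*); aggregates are computed after WHERE

Fix: Group first, then use HAVING for the count condition

Corrected query:
SELECT kind FROM transactions GROUP BY kind HAVING COUNT(*) > 1

Result:
kind    
--------
transfer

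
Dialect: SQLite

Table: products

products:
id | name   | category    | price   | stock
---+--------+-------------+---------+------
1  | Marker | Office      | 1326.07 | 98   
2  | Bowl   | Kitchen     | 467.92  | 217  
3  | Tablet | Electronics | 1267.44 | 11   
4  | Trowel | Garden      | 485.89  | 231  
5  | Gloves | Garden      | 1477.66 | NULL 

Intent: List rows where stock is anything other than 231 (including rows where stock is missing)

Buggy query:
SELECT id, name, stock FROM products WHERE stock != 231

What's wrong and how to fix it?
Bug: 'stock != 231' is unknown when stock is NULL, so NULL rows are silently excluded

Fix: Add an explicit OR stock IS NULL to include the missing-value rows

Corrected query:
SELECT id, name, stock FROM products WHERE stock != 231 OR stock IS NULL

Result:
id | name   | stock
---+--------+------
1  | Marker | 98   
2  | Bowl   | 217  
3  | Tablet | 11   
5  | Gloves | NULL 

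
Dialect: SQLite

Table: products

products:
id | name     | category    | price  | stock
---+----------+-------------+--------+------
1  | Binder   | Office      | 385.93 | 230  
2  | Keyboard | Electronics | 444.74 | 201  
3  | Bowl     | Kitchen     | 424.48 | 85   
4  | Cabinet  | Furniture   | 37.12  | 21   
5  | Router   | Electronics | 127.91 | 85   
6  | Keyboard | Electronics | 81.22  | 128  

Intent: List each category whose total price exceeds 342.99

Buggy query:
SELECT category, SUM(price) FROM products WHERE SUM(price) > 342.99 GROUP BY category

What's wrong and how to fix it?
Bug: Aggregate functions cannot appear in a WHERE clause

Fix: Use HAVING (which filters groups after aggregation) instead of WHERE

Corrected query:
SELECT category, SUM(price) FROM products GROUP BY category HAVING SUM(price) > 342.99

Result:
category    | SUM(price)
------------+-----------
Electronics | 653.87    
Kitchen     | 424.48    
Office      | 385.93    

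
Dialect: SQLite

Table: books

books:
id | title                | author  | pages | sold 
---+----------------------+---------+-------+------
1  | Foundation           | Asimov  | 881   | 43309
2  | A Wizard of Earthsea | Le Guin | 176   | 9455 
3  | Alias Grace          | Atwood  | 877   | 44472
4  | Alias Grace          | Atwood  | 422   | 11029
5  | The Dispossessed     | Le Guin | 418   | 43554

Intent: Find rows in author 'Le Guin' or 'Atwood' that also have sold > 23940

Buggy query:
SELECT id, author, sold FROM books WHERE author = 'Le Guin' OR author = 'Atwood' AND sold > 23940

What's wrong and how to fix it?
Bug: Without parentheses, AND is evaluated before OR, so the sold filter only applies to the 'Atwood' branch

Fix: Add parentheses around the OR so the AND applies to both alternatives

Corrected query:
SELECT id, author, sold FROM books WHERE (author = 'Le Guin' OR author = 'Atwood') AND sold > 23940

Result:
id | author  | sold 
---+---------+------
3  | Atwood  | 44472
5  | Le Guin | 43554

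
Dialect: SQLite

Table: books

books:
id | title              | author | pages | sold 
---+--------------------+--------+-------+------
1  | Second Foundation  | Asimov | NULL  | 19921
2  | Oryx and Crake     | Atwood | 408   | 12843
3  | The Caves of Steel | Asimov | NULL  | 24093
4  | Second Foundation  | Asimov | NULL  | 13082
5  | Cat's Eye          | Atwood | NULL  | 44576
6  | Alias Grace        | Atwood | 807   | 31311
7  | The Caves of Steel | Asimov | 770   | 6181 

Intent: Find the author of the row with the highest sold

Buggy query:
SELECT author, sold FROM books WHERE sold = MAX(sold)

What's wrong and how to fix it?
Bug: MAX(sold) is an aggregate and cannot be used directly in WHERE

Fix: Wrap MAX in a scalar subquery so WHERE compares against a single value

Corrected query:
SELECT author, sold FROM books WHERE sold = (SELECT MAX(sold) FROM books)

Result:
author | sold 
-------+------
Atwood | 44576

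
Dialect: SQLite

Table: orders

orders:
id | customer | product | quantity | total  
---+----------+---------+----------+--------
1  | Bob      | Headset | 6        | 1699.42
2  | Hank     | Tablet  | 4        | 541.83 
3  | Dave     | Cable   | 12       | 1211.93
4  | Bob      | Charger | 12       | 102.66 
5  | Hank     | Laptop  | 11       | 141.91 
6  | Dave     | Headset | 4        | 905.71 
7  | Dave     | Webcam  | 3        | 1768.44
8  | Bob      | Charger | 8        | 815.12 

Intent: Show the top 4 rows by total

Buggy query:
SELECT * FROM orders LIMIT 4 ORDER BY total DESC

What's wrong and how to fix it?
Bug: ORDER BY cannot follow LIMIT; LIMIT is the final clause

Fix: Sort with ORDER BY, then apply LIMIT

Corrected query:
SELECT * FROM orders ORDER BY total DESC LIMIT 4

Result:
id | customer | product | quantity | total  
---+----------+---------+----------+--------
7  | Dave     | Webcam  | 3        | 1768.44
1  | Bob      | Headset | 6        | 1699.42
3  | Dave     | Cable   | 12       | 1211.93
6  | Dave     | Headset | 4        | 905.71 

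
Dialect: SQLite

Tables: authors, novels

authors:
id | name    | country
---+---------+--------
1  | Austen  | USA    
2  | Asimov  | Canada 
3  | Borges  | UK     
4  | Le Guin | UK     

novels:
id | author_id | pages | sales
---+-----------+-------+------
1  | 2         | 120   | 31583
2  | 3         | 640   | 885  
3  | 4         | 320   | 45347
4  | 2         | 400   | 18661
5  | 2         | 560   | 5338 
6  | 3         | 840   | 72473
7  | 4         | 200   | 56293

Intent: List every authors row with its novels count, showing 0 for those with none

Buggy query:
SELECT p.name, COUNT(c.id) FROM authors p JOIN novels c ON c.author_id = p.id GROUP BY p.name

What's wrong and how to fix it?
Bug: An inner join excludes parents with zero children

Fix: Switch to LEFT JOIN to retain unmatched parent rows

Corrected query:
SELECT p.name, COUNT(c.id) FROM authors p LEFT JOIN novels c ON c.author_id = p.id GROUP BY p.name

Result:
name    | COUNT(c.id)
--------+------------
Asimov  | 3          
Austen  | 0          
Borges  | 2          
Le Guin | 2          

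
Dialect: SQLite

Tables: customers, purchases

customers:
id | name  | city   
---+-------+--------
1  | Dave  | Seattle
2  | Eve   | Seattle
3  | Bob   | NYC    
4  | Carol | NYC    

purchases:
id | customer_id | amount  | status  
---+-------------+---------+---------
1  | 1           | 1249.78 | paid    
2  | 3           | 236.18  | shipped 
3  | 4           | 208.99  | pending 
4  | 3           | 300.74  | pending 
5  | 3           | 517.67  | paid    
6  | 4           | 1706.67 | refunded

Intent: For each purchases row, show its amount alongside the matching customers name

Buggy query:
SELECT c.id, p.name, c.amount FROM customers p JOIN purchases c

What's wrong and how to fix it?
Bug: Missing join condition: each purchases row is matched to all customers rows instead of just its own

Fix: Add ON c.customer_id = p.id to the JOIN

Corrected query:
SELECT c.id, p.name, c.amount FROM customers p JOIN purchases c ON c.customer_id = p.id

Result:
id | name  | amount 
---+-------+--------
1  | Dave  | 1249.78
2  | Bob   | 236.18 
3  | Carol | 208.99 
4  | Bob   | 300.74 
5  | Bob   | 517.67 
6  | Carol | 1706.67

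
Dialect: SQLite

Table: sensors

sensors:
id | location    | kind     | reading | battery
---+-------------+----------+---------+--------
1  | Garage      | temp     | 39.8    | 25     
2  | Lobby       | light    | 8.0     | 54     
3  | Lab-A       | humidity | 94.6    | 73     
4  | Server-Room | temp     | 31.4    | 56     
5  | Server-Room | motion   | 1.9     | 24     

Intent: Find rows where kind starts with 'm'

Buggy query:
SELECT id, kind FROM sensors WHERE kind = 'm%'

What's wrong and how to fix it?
Bug: Wildcards only work with LIKE; '=' treats '%' as a literal character

Fix: Replace '=' with LIKE so 'm%' is treated as a pattern

Corrected query:
SELECT id, kind FROM sensors WHERE kind LIKE 'm%'

Result:
id | kind  
---+-------
5  | motion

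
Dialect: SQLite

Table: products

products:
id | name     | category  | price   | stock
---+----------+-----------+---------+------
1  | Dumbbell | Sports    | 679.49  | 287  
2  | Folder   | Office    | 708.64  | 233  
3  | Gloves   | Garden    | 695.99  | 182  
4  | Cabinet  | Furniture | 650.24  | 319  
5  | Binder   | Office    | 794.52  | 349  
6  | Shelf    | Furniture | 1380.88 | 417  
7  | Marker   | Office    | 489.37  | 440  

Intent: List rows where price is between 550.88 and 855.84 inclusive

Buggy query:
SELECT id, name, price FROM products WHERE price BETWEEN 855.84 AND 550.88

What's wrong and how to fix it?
Bug: The bounds are reversed; BETWEEN a AND b requires a <= b to match anything

Fix: Write BETWEEN 550.88 AND 855.84

Corrected query:
SELECT id, name, price FROM products WHERE price BETWEEN 550.88 AND 855.84

Result:
id | name     | price 
---+----------+-------
1  | Dumbbell | 679.49
2  | Folder   | 708.64
3  | Gloves   | 695.99
4  | Cabinet  | 650.24
5  | Binder   | 794.52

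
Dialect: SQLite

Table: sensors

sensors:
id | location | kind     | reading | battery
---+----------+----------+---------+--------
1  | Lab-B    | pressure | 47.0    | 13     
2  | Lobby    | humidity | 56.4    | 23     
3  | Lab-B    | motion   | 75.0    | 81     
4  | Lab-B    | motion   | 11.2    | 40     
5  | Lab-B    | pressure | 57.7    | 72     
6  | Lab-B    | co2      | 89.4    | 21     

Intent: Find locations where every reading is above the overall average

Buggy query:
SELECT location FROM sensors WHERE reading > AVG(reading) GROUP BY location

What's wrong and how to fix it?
Bug: AVG() is an aggregate; it can't sit directly in WHERE

Fix: Use a subquery for AVG and a HAVING MIN(...) filter so the condition holds for every row in the group

Corrected query:
SELECT location FROM sensors GROUP BY location HAVING MIN(reading) > (SELECT AVG(reading) FROM sensors)

Result:
location
--------
Lobby   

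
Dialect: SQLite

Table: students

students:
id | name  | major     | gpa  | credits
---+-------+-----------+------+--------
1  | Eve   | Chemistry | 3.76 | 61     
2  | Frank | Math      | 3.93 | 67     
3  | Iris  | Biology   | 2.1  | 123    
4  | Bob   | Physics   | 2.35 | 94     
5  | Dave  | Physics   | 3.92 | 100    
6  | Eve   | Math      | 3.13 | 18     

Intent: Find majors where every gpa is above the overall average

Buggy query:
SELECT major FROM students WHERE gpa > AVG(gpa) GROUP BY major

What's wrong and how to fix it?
Bug: WHERE evaluates per row before aggregation, so AVG() is unavailable

Fix: Compute the overall average in a scalar subquery and compare each group's MIN against it in HAVING

Corrected query:
SELECT major FROM students GROUP BY major HAVING MIN(gpa) > (SELECT AVG(gpa) FROM students)

Result:
major    
---------
Chemistry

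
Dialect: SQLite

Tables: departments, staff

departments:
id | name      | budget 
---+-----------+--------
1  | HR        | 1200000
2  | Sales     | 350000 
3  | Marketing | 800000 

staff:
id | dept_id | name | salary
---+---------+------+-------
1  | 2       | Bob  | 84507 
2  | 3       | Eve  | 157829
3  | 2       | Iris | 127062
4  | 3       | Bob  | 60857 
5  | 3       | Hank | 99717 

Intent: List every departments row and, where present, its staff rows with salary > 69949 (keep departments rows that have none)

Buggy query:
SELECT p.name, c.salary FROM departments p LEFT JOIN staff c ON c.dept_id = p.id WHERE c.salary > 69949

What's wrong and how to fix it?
Bug: Filtering c.salary in WHERE discards the NULL rows produced by LEFT JOIN, turning it into an inner join

Fix: Move the right-table condition into the ON clause so unmatched parents are kept

Corrected query:
SELECT p.name, c.salary FROM departments p LEFT JOIN staff c ON c.dept_id = p.id AND c.salary > 69949

Result:
name      | salary
----------+-------
HR        | NULL  
Sales     | 84507 
Sales     | 127062
Marketing | 99717 
Marketing | 157829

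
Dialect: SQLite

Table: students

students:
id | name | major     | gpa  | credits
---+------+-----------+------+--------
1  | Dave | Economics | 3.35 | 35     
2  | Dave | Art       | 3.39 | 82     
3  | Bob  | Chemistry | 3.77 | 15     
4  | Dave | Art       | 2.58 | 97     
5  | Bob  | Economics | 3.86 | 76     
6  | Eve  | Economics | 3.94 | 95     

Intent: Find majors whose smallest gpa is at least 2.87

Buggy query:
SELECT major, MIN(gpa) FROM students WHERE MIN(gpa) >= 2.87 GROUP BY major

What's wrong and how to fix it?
Bug: Aggregates like MIN are computed per group after WHERE runs

Fix: Use HAVING for the per-group MIN condition

Corrected query:
SELECT major, MIN(gpa) FROM students GROUP BY major HAVING MIN(gpa) >= 2.87

Result:
major     | MIN(gpa)
----------+---------
Chemistry | 3.77    
Economics | 3.35    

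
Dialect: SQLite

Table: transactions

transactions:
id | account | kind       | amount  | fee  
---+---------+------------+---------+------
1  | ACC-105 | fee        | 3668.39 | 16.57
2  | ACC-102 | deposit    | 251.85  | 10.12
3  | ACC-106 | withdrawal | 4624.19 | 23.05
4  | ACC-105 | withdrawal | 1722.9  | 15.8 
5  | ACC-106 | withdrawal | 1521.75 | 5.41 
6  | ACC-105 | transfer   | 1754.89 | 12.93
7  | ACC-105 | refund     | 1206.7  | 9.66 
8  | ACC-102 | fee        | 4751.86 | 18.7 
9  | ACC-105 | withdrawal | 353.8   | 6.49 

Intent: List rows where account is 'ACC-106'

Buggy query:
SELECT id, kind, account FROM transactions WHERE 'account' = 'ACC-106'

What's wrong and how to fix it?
Bug: Single quotes denote string literals in SQL; the column name is being compared as a constant string

Fix: Reference the column as account without single quotes

Corrected query:
SELECT id, kind, account FROM transactions WHERE account = 'ACC-106'

Result:
id | kind       | account
---+------------+--------
3  | withdrawal | ACC-106
5  | withdrawal | ACC-106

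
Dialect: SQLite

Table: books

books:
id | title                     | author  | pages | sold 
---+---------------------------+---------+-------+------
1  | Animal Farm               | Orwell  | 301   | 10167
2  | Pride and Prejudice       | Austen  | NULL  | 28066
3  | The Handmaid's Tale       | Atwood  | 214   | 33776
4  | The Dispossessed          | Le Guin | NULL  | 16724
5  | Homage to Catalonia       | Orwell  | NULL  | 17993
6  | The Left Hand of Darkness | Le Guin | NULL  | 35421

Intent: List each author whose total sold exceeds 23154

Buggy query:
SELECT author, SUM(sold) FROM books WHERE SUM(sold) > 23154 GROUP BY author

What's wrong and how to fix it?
Bug: WHERE runs before GROUP BY, so aggregates aren't available there

Fix: Move the aggregate condition to a HAVING clause

Corrected query:
SELECT author, SUM(sold) FROM books GROUP BY author HAVING SUM(sold) > 23154

Result:
author  | SUM(sold)
--------+----------
Atwood  | 33776    
Austen  | 28066    
Le Guin | 52145    
Orwell  | 28160    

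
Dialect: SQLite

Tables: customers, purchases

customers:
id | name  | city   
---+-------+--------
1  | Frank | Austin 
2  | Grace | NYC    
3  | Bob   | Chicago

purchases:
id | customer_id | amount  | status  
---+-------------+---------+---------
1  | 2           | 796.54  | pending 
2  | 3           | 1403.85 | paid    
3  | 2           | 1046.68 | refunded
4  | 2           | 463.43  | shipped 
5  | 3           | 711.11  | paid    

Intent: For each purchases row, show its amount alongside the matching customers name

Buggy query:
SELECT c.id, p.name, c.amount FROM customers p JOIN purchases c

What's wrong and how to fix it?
Bug: Missing join condition: each purchases row is matched to all customers rows instead of just its own

Fix: Specify the join condition linking the foreign key to the parent id

Corrected query:
SELECT c.id, p.name, c.amount FROM customers p JOIN purchases c ON c.customer_id = p.id

Result:
id | name  | amount 
---+-------+--------
1  | Grace | 796.54 
2  | Bob   | 1403.85
3  | Grace | 1046.68
4  | Grace | 463.43 
5  | Bob   | 711.11 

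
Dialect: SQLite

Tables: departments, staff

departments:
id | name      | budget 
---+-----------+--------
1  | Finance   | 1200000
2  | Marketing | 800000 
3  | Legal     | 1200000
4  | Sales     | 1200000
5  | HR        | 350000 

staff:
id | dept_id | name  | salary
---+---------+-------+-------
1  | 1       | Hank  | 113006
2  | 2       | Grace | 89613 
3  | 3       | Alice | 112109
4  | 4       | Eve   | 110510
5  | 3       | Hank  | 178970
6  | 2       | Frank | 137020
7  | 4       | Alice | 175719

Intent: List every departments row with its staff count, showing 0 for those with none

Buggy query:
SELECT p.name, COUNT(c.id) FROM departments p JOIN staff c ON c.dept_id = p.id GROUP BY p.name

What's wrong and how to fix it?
Bug: INNER JOIN drops departments rows that have no matching staff rows

Fix: Switch to LEFT JOIN to retain unmatched parent rows

Corrected query:
SELECT p.name, COUNT(c.id) FROM departments p LEFT JOIN staff c ON c.dept_id = p.id GROUP BY p.name

Result:
name      | COUNT(c.id)
----------+------------
Finance   | 1          
HR        | 0          
Legal     | 2          
Marketing | 2          
Sales     | 2          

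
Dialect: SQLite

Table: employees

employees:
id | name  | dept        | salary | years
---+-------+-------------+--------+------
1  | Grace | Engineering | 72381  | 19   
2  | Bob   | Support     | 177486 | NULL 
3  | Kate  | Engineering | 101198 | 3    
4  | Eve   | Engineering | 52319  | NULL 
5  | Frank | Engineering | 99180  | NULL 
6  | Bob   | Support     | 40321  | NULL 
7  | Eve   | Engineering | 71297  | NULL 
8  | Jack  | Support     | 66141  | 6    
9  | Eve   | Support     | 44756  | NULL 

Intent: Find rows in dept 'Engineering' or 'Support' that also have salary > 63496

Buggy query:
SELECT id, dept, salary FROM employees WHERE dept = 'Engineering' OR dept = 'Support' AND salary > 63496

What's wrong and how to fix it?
Bug: AND binds tighter than OR, so this parses as dept = 'Engineering' OR (dept = 'Support' AND salary > 63496)

Fix: Add parentheses around the OR so the AND applies to both alternatives

Corrected query:
SELECT id, dept, salary FROM employees WHERE (dept = 'Engineering' OR dept = 'Support') AND salary > 63496

Result:
id | dept        | salary
---+-------------+-------
1  | Engineering | 72381 
2  | Support     | 177486
3  | Engineering | 101198
5  | Engineering | 99180 
7  | Engineering | 71297 
8  | Support     | 66141 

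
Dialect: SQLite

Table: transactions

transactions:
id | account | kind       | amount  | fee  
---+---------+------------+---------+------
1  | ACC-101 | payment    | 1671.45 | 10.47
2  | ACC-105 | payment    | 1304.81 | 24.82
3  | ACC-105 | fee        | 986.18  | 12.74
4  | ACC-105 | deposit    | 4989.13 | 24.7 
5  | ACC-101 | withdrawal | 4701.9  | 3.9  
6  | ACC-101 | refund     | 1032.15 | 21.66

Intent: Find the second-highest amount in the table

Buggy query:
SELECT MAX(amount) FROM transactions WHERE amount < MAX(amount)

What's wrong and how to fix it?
Bug: MAX(amount) on the right of the comparison is an aggregate-in-WHERE error

Fix: Put the inner MAX in a scalar subquery

Corrected query:
SELECT MAX(amount) FROM transactions WHERE amount < (SELECT MAX(amount) FROM transactions)

Result:
MAX(amount)
-----------
4701.9     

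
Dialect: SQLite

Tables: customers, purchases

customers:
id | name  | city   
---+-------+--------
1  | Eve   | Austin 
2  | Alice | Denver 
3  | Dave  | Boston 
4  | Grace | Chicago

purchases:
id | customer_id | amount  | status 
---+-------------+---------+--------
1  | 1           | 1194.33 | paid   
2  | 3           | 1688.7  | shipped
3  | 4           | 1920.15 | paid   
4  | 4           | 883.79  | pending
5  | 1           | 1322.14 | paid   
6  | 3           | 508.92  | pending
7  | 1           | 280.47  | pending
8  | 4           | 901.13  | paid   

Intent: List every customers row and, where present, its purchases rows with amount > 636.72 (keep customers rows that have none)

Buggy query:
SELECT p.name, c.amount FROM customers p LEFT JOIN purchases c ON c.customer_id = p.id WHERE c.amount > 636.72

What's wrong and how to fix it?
Bug: A WHERE condition on the right-hand table after LEFT JOIN drops unmatched parents

Fix: Put 'c.amount > 636.72' in the JOIN's ON clause instead of WHERE

Corrected query:
SELECT p.name, c.amount FROM customers p LEFT JOIN purchases c ON c.customer_id = p.id AND c.amount > 636.72

Result:
name  | amount 
------+--------
Eve   | 1194.33
Eve   | 1322.14
Alice | NULL   
Dave  | 1688.7 
Grace | 883.79 
Grace | 901.13 
Grace | 1920.15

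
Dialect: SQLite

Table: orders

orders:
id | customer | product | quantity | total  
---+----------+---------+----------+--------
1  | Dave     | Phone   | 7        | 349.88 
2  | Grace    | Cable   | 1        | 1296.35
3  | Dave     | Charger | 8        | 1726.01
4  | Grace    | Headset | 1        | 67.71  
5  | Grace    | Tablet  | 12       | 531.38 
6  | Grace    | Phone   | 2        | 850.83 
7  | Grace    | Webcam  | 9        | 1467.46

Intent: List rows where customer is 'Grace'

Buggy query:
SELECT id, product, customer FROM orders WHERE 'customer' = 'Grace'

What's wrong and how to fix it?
Bug: 'customer' in single quotes is a string literal, not the column; the comparison is literal-vs-literal and never true

Fix: Reference the column as customer without single quotes

Corrected query:
SELECT id, product, customer FROM orders WHERE customer = 'Grace'

Result:
id | product | customer
---+---------+---------
2  | Cable   | Grace   
4  | Headset | Grace   
5  | Tablet  | Grace   
6  | Phone   | Grace   
7  | Webcam  | Grace   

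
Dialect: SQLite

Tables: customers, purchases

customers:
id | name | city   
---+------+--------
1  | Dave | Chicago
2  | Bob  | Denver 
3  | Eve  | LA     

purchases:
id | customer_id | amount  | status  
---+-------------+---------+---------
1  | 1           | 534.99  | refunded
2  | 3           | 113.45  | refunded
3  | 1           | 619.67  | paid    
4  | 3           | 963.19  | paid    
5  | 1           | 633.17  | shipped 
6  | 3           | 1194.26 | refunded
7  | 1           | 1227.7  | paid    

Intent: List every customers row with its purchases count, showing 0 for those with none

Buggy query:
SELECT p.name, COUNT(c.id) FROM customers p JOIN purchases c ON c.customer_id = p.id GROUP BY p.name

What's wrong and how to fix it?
Bug: INNER JOIN drops customers rows that have no matching purchases rows

Fix: Switch to LEFT JOIN to retain unmatched parent rows

Corrected query:
SELECT p.name, COUNT(c.id) FROM customers p LEFT JOIN purchases c ON c.customer_id = p.id GROUP BY p.name

Result:
name | COUNT(c.id)
-----+------------
Bob  | 0          
Dave | 4          
Eve  | 3          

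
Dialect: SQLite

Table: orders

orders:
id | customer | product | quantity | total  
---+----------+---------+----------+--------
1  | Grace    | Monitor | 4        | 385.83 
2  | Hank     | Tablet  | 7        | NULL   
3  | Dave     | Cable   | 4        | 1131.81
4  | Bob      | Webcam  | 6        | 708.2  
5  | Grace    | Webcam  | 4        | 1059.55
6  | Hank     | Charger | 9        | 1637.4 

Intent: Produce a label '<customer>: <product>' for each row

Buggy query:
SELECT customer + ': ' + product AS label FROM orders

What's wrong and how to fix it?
Bug: SQLite uses || for string concatenation; + coerces text to numbers (yielding 0)

Fix: Replace + with || to concatenate text

Corrected query:
SELECT customer || ': ' || product AS label FROM orders

Result:
label         
--------------
Grace: Monitor
Hank: Tablet  
Dave: Cable   
Bob: Webcam   
Grace: Webcam 
Hank: Charger 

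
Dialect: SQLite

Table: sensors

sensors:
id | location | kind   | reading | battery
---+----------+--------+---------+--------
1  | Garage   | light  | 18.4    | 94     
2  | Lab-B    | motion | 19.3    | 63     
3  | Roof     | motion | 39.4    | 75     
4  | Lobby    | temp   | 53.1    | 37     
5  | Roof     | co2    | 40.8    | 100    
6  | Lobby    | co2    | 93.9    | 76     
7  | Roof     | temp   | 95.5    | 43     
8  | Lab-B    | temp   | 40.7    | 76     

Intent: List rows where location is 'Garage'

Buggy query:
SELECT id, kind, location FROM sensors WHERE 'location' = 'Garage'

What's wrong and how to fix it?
Bug: 'location' in single quotes is a string literal, not the column; the comparison is literal-vs-literal and never true

Fix: Remove the quotes around the column name (or use double quotes for an identifier)

Corrected query:
SELECT id, kind, location FROM sensors WHERE location = 'Garage'

Result:
id | kind  | location
---+-------+---------
1  | light | Garage  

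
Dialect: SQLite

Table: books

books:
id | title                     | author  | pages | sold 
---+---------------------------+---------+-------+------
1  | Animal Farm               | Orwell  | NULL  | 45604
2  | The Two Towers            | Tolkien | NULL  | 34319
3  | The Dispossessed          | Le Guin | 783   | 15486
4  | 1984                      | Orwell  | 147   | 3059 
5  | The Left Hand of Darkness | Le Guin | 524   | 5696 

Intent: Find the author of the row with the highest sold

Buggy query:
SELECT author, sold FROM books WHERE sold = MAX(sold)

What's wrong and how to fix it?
Bug: MAX(sold) is an aggregate and cannot be used directly in WHERE

Fix: Wrap MAX in a scalar subquery so WHERE compares against a single value

Corrected query:
SELECT author, sold FROM books WHERE sold = (SELECT MAX(sold) FROM books)

Result:
author | sold 
-------+------
Orwell | 45604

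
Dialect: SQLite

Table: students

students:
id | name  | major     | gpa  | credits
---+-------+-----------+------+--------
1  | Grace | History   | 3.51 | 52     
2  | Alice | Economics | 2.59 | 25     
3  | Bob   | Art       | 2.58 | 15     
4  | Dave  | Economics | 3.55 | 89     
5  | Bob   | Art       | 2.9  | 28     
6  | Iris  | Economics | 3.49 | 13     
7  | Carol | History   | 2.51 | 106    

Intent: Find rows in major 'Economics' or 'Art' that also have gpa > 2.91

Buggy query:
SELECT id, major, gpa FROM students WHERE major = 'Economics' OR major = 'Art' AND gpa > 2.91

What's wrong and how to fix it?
Bug: AND binds tighter than OR, so this parses as major = 'Economics' OR (major = 'Art' AND gpa > 2.91)

Fix: Group the OR with parentheses (or use IN), then AND the threshold

Corrected query:
SELECT id, major, gpa FROM students WHERE (major = 'Economics' OR major = 'Art') AND gpa > 2.91

Result:
id | major     | gpa 
---+-----------+-----
4  | Economics | 3.55
6  | Economics | 3.49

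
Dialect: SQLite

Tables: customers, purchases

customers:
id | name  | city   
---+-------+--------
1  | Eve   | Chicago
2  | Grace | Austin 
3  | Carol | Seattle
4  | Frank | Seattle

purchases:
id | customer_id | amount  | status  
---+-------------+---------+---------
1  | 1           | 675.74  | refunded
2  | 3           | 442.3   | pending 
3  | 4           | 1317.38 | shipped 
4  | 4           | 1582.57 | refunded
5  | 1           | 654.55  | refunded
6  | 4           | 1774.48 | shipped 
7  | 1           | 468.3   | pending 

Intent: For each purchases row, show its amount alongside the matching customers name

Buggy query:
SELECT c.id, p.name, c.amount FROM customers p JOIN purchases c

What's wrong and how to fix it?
Bug: JOIN with no ON clause produces a cartesian product; every purchases row pairs with every customers row

Fix: Specify the join condition linking the foreign key to the parent id

Corrected query:
SELECT c.id, p.name, c.amount FROM customers p JOIN purchases c ON c.customer_id = p.id

Result:
id | name  | amount 
---+-------+--------
1  | Eve   | 675.74 
2  | Carol | 442.3  
3  | Frank | 1317.38
4  | Frank | 1582.57
5  | Eve   | 654.55 
6  | Frank | 1774.48
7  | Eve   | 468.3  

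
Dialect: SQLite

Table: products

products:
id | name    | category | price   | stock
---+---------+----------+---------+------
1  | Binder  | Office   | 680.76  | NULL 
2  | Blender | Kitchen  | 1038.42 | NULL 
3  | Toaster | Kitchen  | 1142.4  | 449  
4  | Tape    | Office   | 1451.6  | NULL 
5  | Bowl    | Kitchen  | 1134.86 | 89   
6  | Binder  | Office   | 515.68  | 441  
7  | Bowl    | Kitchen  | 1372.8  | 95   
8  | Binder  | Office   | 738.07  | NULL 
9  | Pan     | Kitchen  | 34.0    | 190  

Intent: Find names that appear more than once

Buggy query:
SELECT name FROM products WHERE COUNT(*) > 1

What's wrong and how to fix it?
Bug: WHERE can't reference COUNT(*); aggregates are computed after WHERE

Fix: GROUP BY name, then filter groups with HAVING COUNT(*) > 1

Corrected query:
SELECT name FROM products GROUP BY name HAVING COUNT(*) > 1

Result:
name  
------
Binder
Bowl  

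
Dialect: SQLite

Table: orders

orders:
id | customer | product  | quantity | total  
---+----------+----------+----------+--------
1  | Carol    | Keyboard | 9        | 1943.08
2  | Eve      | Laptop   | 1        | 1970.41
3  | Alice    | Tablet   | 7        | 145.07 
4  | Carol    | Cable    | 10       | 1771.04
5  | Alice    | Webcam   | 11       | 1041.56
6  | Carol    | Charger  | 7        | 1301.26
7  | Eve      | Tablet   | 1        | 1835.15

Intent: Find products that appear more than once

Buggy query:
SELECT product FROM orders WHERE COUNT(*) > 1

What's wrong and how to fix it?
Bug: COUNT(*) is an aggregate and cannot be used in WHERE

Fix: GROUP BY product, then filter groups with HAVING COUNT(*) > 1

Corrected query:
SELECT product FROM orders GROUP BY product HAVING COUNT(*) > 1

Result:
product
-------
Tablet 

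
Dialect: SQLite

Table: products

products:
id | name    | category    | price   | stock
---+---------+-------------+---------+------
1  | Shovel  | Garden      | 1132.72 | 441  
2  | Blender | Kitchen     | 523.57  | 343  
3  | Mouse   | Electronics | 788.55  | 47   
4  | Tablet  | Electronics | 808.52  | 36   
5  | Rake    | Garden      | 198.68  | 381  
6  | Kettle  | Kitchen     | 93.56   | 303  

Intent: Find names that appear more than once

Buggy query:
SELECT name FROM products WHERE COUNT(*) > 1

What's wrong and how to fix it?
Bug: COUNT(*) is an aggregate and cannot be used in WHERE

Fix: GROUP BY name, then filter groups with HAVING COUNT(*) > 1

Corrected query:
SELECT name FROM products GROUP BY name HAVING COUNT(*) > 1

Result:
(no rows)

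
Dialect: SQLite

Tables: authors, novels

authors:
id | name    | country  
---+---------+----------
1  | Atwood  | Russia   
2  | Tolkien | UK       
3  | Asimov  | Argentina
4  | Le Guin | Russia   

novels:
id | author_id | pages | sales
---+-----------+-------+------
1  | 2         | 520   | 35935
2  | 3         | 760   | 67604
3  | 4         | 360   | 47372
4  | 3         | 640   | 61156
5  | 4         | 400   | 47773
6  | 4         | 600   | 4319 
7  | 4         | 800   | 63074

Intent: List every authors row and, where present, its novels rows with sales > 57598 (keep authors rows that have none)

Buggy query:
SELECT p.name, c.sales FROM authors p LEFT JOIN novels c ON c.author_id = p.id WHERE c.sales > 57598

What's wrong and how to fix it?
Bug: A WHERE condition on the right-hand table after LEFT JOIN drops unmatched parents

Fix: Put 'c.sales > 57598' in the JOIN's ON clause instead of WHERE

Corrected query:
SELECT p.name, c.sales FROM authors p LEFT JOIN novels c ON c.author_id = p.id AND c.sales > 57598

Result:
name    | sales
--------+------
Atwood  | NULL 
Tolkien | NULL 
Asimov  | 61156
Asimov  | 67604
Le Guin | 63074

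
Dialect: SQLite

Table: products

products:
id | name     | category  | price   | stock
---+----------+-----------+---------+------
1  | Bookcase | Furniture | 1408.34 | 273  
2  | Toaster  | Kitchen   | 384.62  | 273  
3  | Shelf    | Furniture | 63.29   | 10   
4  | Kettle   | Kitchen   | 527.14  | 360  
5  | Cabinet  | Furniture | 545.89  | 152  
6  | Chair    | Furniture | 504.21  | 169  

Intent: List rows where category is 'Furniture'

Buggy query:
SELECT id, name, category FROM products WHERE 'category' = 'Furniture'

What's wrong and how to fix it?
Bug: 'category' in single quotes is a string literal, not the column; the comparison is literal-vs-literal and never true

Fix: Reference the column as category without single quotes

Corrected query:
SELECT id, name, category FROM products WHERE category = 'Furniture'

Result:
id | name     | category 
---+----------+----------
1  | Bookcase | Furniture
3  | Shelf    | Furniture
5  | Cabinet  | Furniture
6  | Chair    | Furniture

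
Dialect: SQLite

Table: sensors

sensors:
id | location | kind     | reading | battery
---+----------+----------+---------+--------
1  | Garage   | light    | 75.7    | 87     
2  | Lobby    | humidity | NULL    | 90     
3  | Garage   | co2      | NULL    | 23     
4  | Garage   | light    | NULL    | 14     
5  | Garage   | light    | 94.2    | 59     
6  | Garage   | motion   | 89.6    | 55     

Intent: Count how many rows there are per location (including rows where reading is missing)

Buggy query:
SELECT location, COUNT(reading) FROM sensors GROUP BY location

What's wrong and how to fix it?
Bug: COUNT(column) counts non-NULL values only; rows with NULL reading aren't counted

Fix: Use COUNT(*) to count all rows regardless of NULL

Corrected query:
SELECT location, COUNT(*) FROM sensors GROUP BY location

Result:
location | COUNT(*)
---------+---------
Garage   | 5       
Lobby    | 1       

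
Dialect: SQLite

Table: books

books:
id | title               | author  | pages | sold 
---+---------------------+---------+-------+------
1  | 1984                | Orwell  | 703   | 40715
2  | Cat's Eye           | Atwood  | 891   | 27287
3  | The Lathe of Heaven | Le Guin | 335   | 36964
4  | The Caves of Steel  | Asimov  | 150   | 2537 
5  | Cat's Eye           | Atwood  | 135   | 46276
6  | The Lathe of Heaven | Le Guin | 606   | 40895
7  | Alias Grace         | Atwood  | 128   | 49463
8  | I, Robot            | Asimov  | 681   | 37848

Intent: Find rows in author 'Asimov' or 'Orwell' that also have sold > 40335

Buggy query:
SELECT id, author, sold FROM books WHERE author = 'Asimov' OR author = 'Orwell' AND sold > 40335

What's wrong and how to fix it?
Bug: Without parentheses, AND is evaluated before OR, so the sold filter only applies to the 'Orwell' branch

Fix: Add parentheses around the OR so the AND applies to both alternatives

Corrected query:
SELECT id, author, sold FROM books WHERE (author = 'Asimov' OR author = 'Orwell') AND sold > 40335

Result:
id | author | sold 
---+--------+------
1  | Orwell | 40715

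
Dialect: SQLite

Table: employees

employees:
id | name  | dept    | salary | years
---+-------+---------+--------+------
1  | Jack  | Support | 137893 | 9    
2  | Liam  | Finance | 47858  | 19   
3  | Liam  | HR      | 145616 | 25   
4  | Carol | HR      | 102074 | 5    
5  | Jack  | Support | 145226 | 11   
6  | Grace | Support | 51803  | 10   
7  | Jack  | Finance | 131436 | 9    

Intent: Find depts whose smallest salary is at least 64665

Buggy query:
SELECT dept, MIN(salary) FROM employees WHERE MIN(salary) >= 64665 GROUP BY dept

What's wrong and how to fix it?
Bug: Aggregates like MIN are computed per group after WHERE runs

Fix: Use HAVING for the per-group MIN condition

Corrected query:
SELECT dept, MIN(salary) FROM employees GROUP BY dept HAVING MIN(salary) >= 64665

Result:
dept | MIN(salary)
-----+------------
HR   | 102074     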